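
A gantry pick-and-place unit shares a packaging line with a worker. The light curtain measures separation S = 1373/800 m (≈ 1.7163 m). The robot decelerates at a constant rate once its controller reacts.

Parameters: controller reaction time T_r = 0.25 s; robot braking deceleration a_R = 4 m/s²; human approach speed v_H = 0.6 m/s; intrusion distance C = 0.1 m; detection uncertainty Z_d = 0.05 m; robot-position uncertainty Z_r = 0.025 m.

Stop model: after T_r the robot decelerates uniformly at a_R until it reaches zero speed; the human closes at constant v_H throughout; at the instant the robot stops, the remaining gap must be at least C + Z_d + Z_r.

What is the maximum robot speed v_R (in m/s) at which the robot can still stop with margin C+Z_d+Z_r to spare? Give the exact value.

v_R_max = 21/10 m/s = 2.1000 m/s

quadratic (1/8)·v² + (2/5)·v + (-1113/800) = 0
  disc = (2/5)² − 4·(1/8)·(-1113/800) = 1369/1600 ; √disc = 37/40
  v_R = (−(2/5) + 37/40) / (2·(1/8)) = 21/10 m/s
check:
T_s = v_R/a_R = (21/10)/4 = 0.5250 s
reaction-phase robot travel = 2.1000·0.2500 = 0.5250 m
braking distance = 2.1000²/(2·4.0000) = 0.5513 m
person approaches 0.6000·(0.2500+0.5250) = 0.4650 m
residual clearance needed = 0.1000+0.0500+0.0250 = 0.1750 m
sum ≈ 0.5250+0.5513+0.4650+0.1750 ≈ 1.7163 m = S ✓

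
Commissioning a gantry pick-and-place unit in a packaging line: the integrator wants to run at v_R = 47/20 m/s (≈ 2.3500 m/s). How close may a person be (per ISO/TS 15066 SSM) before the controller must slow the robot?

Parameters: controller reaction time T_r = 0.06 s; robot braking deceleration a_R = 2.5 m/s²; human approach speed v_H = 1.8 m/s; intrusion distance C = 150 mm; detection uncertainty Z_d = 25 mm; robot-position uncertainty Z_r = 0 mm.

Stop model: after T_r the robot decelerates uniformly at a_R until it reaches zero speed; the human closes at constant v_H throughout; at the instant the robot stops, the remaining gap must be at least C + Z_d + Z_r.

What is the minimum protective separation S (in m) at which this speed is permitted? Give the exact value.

S_min = 6441/2000 m = 3.2205 m

stop time T_s = (47/20)/(5/2) = 0.9400 s
robot in T_r: 2.3500·0.0600 = 0.1410 m
robot under decel: 2.3500²/(2·2.5000) = 1.1045 m
person approaches 1.8000·(0.0600+0.9400) = 1.8000 m
C+Z_d+Z_r = 0.1500+0.0250+0.0000 = 0.1750 m
S_min ≈ 0.1410+1.1045+1.8000+0.1750  ⇒  S_min = 6441/2000 m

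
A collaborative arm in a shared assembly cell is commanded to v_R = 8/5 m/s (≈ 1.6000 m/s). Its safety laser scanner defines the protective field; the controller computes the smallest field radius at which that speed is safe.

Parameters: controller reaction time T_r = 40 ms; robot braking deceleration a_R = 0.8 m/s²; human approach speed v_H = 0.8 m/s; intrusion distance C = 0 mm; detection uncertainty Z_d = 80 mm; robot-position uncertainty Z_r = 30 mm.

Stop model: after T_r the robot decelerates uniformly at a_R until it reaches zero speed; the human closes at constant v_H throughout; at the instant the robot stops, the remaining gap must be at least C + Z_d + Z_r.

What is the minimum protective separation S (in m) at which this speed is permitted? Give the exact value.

stop time T_s = (8/5)/(4/5) = 2.0000 s
robot covers v_R·T_r = 1.6000·0.0400 = 0.0640 m before braking
braking distance = 1.6000²/(2·0.8000) = 1.6000 m
human closes 0.8000·2.0400 = 1.6320 m
residual clearance needed = 0.0000+0.0800+0.0300 = 0.1100 m
S_min ≈ 0.0640+1.6000+1.6320+0.1100  ⇒  S_min = 1703/500 m

S_min = 1703/500 m = 3.4060 m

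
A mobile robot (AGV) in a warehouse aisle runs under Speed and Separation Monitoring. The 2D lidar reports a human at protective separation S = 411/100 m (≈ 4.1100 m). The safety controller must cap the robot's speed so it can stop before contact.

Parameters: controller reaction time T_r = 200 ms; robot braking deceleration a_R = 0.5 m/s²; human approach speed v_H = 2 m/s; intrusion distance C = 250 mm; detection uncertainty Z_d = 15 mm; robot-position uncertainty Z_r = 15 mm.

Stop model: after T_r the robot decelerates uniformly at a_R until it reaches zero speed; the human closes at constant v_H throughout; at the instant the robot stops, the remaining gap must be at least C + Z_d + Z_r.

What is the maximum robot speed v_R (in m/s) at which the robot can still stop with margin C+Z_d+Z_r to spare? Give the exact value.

at the boundary: (1)·v² + (21/5)·v + (-343/100) = 0
  disc = (21/5)² − 4·(1)·(-343/100) = 784/25 ; √disc = 28/5
  v_R = (−(21/5) + 28/5) / (2·(1)) = 7/10 m/s
check:
braking lasts T_s = (7/10)/(1/2) = 1.4000 s
robot in T_r: 0.7000·0.2000 = 0.1400 m
robot covers 0.7000·1.4000 − ½·0.5000·1.4000² = 0.4900 m while stopping
human over T_r+T_s: 2.0000·(0.2000+1.4000) = 3.2000 m
residual clearance needed = 0.2500+0.0150+0.0150 = 0.2800 m
sum ≈ 0.1400+0.4900+3.2000+0.2800 ≈ 4.1100 m = S ✓

v_R_max = 7/10 m/s = 0.7000 m/s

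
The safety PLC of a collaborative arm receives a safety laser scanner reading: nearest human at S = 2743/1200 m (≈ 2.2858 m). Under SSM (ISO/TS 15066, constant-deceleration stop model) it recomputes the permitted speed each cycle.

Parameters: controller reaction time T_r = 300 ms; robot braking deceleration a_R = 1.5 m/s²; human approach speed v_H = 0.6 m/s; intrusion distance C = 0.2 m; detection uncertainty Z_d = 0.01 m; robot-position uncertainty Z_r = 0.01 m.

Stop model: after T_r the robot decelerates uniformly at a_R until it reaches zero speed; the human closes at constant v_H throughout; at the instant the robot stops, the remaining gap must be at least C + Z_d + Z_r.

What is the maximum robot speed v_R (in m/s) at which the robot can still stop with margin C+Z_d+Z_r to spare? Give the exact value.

collect terms ⇒ (1/3)·v_R² + (7/10)·v_R + (-2263/1200) = 0
  disc = (7/10)² − 4·(1/3)·(-2263/1200) = 676/225 ; √disc = 26/15
  v_R = (−(7/10) + 26/15) / (2·(1/3)) = 31/20 m/s
check:
braking lasts T_s = (31/20)/(3/2) = 1.0333 s
robot covers v_R·T_r = 1.5500·0.3000 = 0.4650 m before braking
robot under decel: 1.5500²/(2·1.5000) = 0.8008 m
person approaches 0.6000·(0.3000+1.0333) = 0.8000 m
margins: 0.2000+0.0100+0.0100 = 0.2200 m
sum ≈ 0.4650+0.8008+0.8000+0.2200 ≈ 2.2858 m = S ✓

v_R_max = 31/20 m/s = 1.5500 m/s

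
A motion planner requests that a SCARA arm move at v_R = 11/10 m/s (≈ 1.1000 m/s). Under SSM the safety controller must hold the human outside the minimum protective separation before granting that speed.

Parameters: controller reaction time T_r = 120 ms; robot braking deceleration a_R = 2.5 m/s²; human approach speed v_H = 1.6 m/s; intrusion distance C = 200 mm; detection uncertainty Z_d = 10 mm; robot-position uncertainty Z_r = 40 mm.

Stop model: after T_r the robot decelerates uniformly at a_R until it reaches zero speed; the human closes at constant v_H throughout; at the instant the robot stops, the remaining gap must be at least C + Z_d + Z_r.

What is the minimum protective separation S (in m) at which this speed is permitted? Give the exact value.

S_min = 38/25 m = 1.5200 m

T_s = v_R/a_R = (11/10)/(5/2) = 0.4400 s
robot in T_r: 1.1000·0.1200 = 0.1320 m
braking distance = 1.1000²/(2·2.5000) = 0.2420 m
human closes 1.6000·0.5600 = 0.8960 m
C+Z_d+Z_r = 0.2000+0.0100+0.0400 = 0.2500 m
S_min ≈ 0.1320+0.2420+0.8960+0.2500  ⇒  S_min = 38/25 m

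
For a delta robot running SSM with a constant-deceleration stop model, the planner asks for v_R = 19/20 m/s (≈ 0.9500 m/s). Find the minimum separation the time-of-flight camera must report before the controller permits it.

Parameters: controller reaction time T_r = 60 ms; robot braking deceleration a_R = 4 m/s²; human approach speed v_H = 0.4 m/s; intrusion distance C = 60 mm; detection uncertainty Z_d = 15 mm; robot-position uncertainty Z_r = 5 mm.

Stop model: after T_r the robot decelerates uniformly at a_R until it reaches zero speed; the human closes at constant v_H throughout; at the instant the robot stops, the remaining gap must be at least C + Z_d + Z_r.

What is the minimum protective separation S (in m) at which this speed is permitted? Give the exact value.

stop time T_s = (19/20)/4 = 0.2375 s
robot in T_r: 0.9500·0.0600 = 0.0570 m
robot under decel: 0.9500²/(2·4.0000) = 0.1128 m
person approaches 0.4000·(0.0600+0.2375) = 0.1190 m
C+Z_d+Z_r = 0.0600+0.0150+0.0050 = 0.0800 m
S_min ≈ 0.0570+0.1128+0.1190+0.0800  ⇒  S_min = 5901/16000 m

S_min = 5901/16000 m = 0.3688 m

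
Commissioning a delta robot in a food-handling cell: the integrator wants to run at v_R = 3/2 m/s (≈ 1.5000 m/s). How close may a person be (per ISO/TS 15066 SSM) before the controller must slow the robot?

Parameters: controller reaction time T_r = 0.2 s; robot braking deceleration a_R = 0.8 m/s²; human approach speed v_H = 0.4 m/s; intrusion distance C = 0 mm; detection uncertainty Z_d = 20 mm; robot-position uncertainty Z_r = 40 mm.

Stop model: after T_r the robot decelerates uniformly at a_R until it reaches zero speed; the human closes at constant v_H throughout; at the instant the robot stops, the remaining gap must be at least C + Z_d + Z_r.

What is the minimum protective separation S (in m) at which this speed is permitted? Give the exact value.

stop time T_s = (3/2)/(4/5) = 1.8750 s
robot in T_r: 1.5000·0.2000 = 0.3000 m
robot under decel: 1.5000²/(2·0.8000) = 1.4062 m
human closes 0.4000·2.0750 = 0.8300 m
margins: 0.0000+0.0200+0.0400 = 0.0600 m
S_min ≈ 0.3000+1.4062+0.8300+0.0600  ⇒  S_min = 2077/800 m

S_min = 2077/800 m = 2.5962 m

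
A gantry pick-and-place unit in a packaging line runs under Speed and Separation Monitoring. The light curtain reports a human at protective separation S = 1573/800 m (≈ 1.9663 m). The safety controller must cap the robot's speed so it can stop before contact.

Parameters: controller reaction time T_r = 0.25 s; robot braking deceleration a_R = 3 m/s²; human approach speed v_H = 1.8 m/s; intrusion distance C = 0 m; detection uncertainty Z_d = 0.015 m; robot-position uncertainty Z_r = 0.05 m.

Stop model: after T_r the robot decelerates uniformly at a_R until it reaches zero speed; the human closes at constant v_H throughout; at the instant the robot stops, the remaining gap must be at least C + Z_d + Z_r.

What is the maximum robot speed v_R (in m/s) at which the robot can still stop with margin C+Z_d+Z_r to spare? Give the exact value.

quadratic (1/6)·v² + (17/20)·v + (-1161/800) = 0
  disc = (17/20)² − 4·(1/6)·(-1161/800) = 169/100 ; √disc = 13/10
  v_R = (−(17/20) + 13/10) / (2·(1/6)) = 27/20 m/s
check:
stop time T_s = (27/20)/3 = 0.4500 s
robot covers v_R·T_r = 1.3500·0.2500 = 0.3375 m before braking
braking distance = 1.3500²/(2·3.0000) = 0.3038 m
person approaches 1.8000·(0.2500+0.4500) = 1.2600 m
C+Z_d+Z_r = 0.0000+0.0150+0.0500 = 0.0650 m
sum ≈ 0.3375+0.3038+1.2600+0.0650 ≈ 1.9663 m = S ✓

v_R_max = 27/20 m/s = 1.3500 m/s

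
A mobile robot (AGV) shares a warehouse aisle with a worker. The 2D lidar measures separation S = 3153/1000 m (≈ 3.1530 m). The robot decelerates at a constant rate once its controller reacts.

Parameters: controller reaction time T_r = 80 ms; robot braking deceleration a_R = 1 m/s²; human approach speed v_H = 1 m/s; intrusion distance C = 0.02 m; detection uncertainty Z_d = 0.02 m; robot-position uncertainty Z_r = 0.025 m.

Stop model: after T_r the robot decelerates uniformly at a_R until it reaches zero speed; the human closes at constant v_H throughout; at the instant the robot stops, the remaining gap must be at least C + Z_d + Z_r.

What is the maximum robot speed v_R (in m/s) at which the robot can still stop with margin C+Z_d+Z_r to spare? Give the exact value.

at the boundary: (1/2)·v² + (27/25)·v + (-376/125) = 0
  disc = (27/25)² − 4·(1/2)·(-376/125) = 4489/625 ; √disc = 67/25
  v_R = (−(27/25) + 67/25) / (2·(1/2)) = 8/5 m/s
check:
braking lasts T_s = (8/5)/1 = 1.6000 s
reaction-phase robot travel = 1.6000·0.0800 = 0.1280 m
robot covers 1.6000·1.6000 − ½·1.0000·1.6000² = 1.2800 m while stopping
human over T_r+T_s: 1.0000·(0.0800+1.6000) = 1.6800 m
C+Z_d+Z_r = 0.0200+0.0200+0.0250 = 0.0650 m
sum ≈ 0.1280+1.2800+1.6800+0.0650 ≈ 3.1530 m = S ✓

v_R_max = 8/5 m/s = 1.6000 m/s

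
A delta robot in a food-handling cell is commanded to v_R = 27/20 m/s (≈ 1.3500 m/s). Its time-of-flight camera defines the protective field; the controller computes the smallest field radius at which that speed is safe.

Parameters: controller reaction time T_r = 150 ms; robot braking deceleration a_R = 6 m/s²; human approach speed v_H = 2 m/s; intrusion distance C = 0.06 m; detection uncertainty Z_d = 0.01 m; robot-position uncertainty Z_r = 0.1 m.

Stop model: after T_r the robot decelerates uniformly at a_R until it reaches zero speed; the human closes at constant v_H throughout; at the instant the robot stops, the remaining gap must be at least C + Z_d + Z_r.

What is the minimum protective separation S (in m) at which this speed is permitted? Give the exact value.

braking lasts T_s = (27/20)/6 = 0.2250 s
robot covers v_R·T_r = 1.3500·0.1500 = 0.2025 m before braking
robot covers 1.3500·0.2250 − ½·6.0000·0.2250² = 0.1519 m while stopping
person approaches 2.0000·(0.1500+0.2250) = 0.7500 m
residual clearance needed = 0.0600+0.0100+0.1000 = 0.1700 m
S_min ≈ 0.2025+0.1519+0.7500+0.1700  ⇒  S_min = 2039/1600 m

S_min = 2039/1600 m = 1.2744 m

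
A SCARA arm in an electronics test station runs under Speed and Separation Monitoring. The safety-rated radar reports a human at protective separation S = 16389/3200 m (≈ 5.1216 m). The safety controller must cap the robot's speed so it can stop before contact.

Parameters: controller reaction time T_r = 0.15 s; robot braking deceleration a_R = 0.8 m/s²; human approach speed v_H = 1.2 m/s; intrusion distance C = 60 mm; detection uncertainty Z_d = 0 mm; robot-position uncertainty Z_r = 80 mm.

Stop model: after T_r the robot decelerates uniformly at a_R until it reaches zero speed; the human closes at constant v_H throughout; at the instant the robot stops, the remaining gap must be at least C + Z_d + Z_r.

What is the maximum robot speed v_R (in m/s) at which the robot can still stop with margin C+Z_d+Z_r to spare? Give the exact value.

v_R_max = 7/4 m/s = 1.7500 m/s

at the boundary: (5/8)·v² + (33/20)·v + (-3073/640) = 0
  disc = (33/20)² − 4·(5/8)·(-3073/640) = 94249/6400 ; √disc = 307/80
  v_R = (−(33/20) + 307/80) / (2·(5/8)) = 7/4 m/s
check:
T_s = v_R/a_R = (7/4)/(4/5) = 2.1875 s
robot in T_r: 1.7500·0.1500 = 0.2625 m
robot covers 1.7500·2.1875 − ½·0.8000·2.1875² = 1.9141 m while stopping
person approaches 1.2000·(0.1500+2.1875) = 2.8050 m
residual clearance needed = 0.0600+0.0000+0.0800 = 0.1400 m
sum ≈ 0.2625+1.9141+2.8050+0.1400 ≈ 5.1216 m = S ✓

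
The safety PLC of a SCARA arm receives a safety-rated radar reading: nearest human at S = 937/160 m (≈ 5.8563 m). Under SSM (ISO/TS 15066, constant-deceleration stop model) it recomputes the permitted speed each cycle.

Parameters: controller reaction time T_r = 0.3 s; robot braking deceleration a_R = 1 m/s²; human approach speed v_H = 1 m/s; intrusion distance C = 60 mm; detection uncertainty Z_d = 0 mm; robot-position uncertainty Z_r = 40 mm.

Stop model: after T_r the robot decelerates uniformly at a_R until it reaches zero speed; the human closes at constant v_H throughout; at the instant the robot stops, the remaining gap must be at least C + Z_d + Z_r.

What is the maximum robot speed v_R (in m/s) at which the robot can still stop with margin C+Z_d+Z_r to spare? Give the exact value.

v_R_max = 9/4 m/s = 2.2500 m/s

quadratic (1/2)·v² + (13/10)·v + (-873/160) = 0
  disc = (13/10)² − 4·(1/2)·(-873/160) = 5041/400 ; √disc = 71/20
  v_R = (−(13/10) + 71/20) / (2·(1/2)) = 9/4 m/s
check:
T_s = v_R/a_R = (9/4)/1 = 2.2500 s
reaction-phase robot travel = 2.2500·0.3000 = 0.6750 m
braking distance = 2.2500²/(2·1.0000) = 2.5312 m
person approaches 1.0000·(0.3000+2.2500) = 2.5500 m
margins: 0.0600+0.0000+0.0400 = 0.1000 m
sum ≈ 0.6750+2.5312+2.5500+0.1000 ≈ 5.8563 m = S ✓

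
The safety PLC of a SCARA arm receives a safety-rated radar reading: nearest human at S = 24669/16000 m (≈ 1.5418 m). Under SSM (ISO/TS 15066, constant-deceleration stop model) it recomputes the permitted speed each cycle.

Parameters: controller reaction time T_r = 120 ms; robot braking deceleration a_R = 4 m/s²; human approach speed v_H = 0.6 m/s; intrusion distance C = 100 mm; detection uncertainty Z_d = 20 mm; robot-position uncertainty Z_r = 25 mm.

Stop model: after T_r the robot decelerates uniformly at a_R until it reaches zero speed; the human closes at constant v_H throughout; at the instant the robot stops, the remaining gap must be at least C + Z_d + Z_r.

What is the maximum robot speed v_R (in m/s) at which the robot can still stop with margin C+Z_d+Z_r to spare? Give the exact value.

v_R_max = 47/20 m/s = 2.3500 m/s

at the boundary: (1/8)·v² + (27/100)·v + (-21197/16000) = 0
  disc = (27/100)² − 4·(1/8)·(-21197/16000) = 117649/160000 ; √disc = 343/400
  v_R = (−(27/100) + 343/400) / (2·(1/8)) = 47/20 m/s
check:
braking lasts T_s = (47/20)/4 = 0.5875 s
robot in T_r: 2.3500·0.1200 = 0.2820 m
braking distance = 2.3500²/(2·4.0000) = 0.6903 m
human closes 0.6000·0.7075 = 0.4245 m
C+Z_d+Z_r = 0.1000+0.0200+0.0250 = 0.1450 m
sum ≈ 0.2820+0.6903+0.4245+0.1450 ≈ 1.5418 m = S ✓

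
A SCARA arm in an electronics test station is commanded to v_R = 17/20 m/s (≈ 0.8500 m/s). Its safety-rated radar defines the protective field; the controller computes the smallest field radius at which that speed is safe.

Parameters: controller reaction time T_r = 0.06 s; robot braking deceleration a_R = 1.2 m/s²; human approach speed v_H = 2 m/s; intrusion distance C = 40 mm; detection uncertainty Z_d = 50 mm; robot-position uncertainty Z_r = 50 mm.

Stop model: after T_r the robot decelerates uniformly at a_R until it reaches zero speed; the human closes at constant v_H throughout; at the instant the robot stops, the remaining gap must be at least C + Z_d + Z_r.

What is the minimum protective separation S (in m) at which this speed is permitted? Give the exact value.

S_min = 48689/24000 m = 2.0287 m

braking lasts T_s = (17/20)/(6/5) = 0.7083 s
robot covers v_R·T_r = 0.8500·0.0600 = 0.0510 m before braking
robot under decel: 0.8500²/(2·1.2000) = 0.3010 m
human over T_r+T_s: 2.0000·(0.0600+0.7083) = 1.5367 m
C+Z_d+Z_r = 0.0400+0.0500+0.0500 = 0.1400 m
S_min ≈ 0.0510+0.3010+1.5367+0.1400  ⇒  S_min = 48689/24000 m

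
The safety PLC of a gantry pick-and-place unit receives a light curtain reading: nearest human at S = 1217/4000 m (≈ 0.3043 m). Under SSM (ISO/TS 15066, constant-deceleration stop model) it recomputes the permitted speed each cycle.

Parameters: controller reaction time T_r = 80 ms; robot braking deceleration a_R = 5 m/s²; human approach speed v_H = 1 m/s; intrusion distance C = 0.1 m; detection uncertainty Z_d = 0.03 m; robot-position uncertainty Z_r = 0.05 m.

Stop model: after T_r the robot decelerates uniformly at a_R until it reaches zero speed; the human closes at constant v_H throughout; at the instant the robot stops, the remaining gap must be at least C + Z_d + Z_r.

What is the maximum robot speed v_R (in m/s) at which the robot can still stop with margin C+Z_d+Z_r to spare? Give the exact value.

v_R_max = 3/20 m/s = 0.1500 m/s

quadratic (1/10)·v² + (7/25)·v + (-177/4000) = 0
  disc = (7/25)² − 4·(1/10)·(-177/4000) = 961/10000 ; √disc = 31/100
  v_R = (−(7/25) + 31/100) / (2·(1/10)) = 3/20 m/s
check:
T_s = v_R/a_R = (3/20)/5 = 0.0300 s
robot in T_r: 0.1500·0.0800 = 0.0120 m
braking distance = 0.1500²/(2·5.0000) = 0.0022 m
human over T_r+T_s: 1.0000·(0.0800+0.0300) = 0.1100 m
margins: 0.1000+0.0300+0.0500 = 0.1800 m
sum ≈ 0.0120+0.0022+0.1100+0.1800 ≈ 0.3043 m = S ✓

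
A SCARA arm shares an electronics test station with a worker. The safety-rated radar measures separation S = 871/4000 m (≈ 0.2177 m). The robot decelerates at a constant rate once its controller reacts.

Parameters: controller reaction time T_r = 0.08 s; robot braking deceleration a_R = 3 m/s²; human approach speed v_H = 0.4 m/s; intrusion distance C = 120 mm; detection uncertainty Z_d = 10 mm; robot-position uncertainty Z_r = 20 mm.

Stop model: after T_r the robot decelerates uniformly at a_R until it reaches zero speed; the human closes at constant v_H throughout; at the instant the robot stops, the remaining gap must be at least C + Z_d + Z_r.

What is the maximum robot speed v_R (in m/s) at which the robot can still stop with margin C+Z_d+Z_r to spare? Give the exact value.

v_R_max = 3/20 m/s = 0.1500 m/s

at the boundary: (1/6)·v² + (16/75)·v + (-143/4000) = 0
  disc = (16/75)² − 4·(1/6)·(-143/4000) = 6241/90000 ; √disc = 79/300
  v_R = (−(16/75) + 79/300) / (2·(1/6)) = 3/20 m/s
check:
braking lasts T_s = (3/20)/3 = 0.0500 s
robot covers v_R·T_r = 0.1500·0.0800 = 0.0120 m before braking
robot covers 0.1500·0.0500 − ½·3.0000·0.0500² = 0.0037 m while stopping
human closes 0.4000·0.1300 = 0.0520 m
residual clearance needed = 0.1200+0.0100+0.0200 = 0.1500 m
sum ≈ 0.0120+0.0037+0.0520+0.1500 ≈ 0.2177 m = S ✓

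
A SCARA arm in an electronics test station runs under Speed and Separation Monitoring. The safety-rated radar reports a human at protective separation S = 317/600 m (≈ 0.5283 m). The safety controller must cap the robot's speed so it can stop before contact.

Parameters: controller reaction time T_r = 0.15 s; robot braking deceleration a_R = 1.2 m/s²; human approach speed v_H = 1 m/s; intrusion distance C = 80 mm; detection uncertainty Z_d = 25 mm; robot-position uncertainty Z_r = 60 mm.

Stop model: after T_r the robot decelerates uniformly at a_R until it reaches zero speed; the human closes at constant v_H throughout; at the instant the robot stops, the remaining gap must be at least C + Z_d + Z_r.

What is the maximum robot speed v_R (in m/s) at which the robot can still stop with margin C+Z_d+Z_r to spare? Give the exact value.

at the boundary: (5/12)·v² + (59/60)·v + (-16/75) = 0
  disc = (59/60)² − 4·(5/12)·(-16/75) = 529/400 ; √disc = 23/20
  v_R = (−(59/60) + 23/20) / (2·(5/12)) = 1/5 m/s
check:
braking lasts T_s = (1/5)/(6/5) = 0.1667 s
reaction-phase robot travel = 0.2000·0.1500 = 0.0300 m
robot under decel: 0.2000²/(2·1.2000) = 0.0167 m
human closes 1.0000·0.3167 = 0.3167 m
residual clearance needed = 0.0800+0.0250+0.0600 = 0.1650 m
sum ≈ 0.0300+0.0167+0.3167+0.1650 ≈ 0.5283 m = S ✓

v_R_max = 1/5 m/s = 0.2000 m/s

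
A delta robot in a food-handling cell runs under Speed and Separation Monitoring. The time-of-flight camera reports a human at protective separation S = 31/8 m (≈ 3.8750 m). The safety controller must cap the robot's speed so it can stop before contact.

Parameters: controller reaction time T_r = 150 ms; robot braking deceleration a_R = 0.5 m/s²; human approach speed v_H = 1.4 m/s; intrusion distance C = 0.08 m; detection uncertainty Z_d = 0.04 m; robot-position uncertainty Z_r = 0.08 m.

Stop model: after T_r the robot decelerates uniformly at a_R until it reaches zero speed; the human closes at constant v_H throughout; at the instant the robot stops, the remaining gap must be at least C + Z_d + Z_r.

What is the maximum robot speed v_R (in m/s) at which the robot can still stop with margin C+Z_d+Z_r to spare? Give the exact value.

collect terms ⇒ (1)·v_R² + (59/20)·v_R + (-693/200) = 0
  disc = (59/20)² − 4·(1)·(-693/200) = 361/16 ; √disc = 19/4
  v_R = (−(59/20) + 19/4) / (2·(1)) = 9/10 m/s
check:
stop time T_s = (9/10)/(1/2) = 1.8000 s
reaction-phase robot travel = 0.9000·0.1500 = 0.1350 m
robot under decel: 0.9000²/(2·0.5000) = 0.8100 m
human over T_r+T_s: 1.4000·(0.1500+1.8000) = 2.7300 m
C+Z_d+Z_r = 0.0800+0.0400+0.0800 = 0.2000 m
sum ≈ 0.1350+0.8100+2.7300+0.2000 ≈ 3.8750 m = S ✓

v_R_max = 9/10 m/s = 0.9000 m/s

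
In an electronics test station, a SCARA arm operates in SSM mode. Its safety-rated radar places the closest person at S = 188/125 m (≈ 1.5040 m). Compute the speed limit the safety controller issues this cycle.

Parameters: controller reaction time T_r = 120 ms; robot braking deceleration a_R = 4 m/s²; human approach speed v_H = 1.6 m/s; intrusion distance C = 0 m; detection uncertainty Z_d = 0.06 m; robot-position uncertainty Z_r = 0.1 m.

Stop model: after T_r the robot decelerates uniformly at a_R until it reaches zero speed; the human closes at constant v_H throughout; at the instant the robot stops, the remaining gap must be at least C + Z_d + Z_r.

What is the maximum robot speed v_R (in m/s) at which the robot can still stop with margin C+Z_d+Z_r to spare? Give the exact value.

at the boundary: (1/8)·v² + (13/25)·v + (-144/125) = 0
  disc = (13/25)² − 4·(1/8)·(-144/125) = 529/625 ; √disc = 23/25
  v_R = (−(13/25) + 23/25) / (2·(1/8)) = 8/5 m/s
check:
braking lasts T_s = (8/5)/4 = 0.4000 s
robot covers v_R·T_r = 1.6000·0.1200 = 0.1920 m before braking
braking distance = 1.6000²/(2·4.0000) = 0.3200 m
human closes 1.6000·0.5200 = 0.8320 m
residual clearance needed = 0.0000+0.0600+0.1000 = 0.1600 m
sum ≈ 0.1920+0.3200+0.8320+0.1600 ≈ 1.5040 m = S ✓

v_R_max = 8/5 m/s = 1.6000 m/s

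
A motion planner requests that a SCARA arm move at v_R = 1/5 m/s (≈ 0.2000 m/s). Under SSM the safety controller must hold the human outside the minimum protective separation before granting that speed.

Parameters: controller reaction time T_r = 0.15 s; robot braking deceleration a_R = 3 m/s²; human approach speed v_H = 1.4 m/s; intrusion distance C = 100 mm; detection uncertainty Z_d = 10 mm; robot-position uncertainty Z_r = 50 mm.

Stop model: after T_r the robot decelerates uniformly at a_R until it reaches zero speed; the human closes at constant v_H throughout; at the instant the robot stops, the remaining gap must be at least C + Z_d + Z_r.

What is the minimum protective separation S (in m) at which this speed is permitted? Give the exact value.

stop time T_s = (1/5)/3 = 0.0667 s
reaction-phase robot travel = 0.2000·0.1500 = 0.0300 m
robot under decel: 0.2000²/(2·3.0000) = 0.0067 m
human over T_r+T_s: 1.4000·(0.1500+0.0667) = 0.3033 m
C+Z_d+Z_r = 0.1000+0.0100+0.0500 = 0.1600 m
S_min ≈ 0.0300+0.0067+0.3033+0.1600  ⇒  S_min = 1/2 m

S_min = 1/2 m = 0.5000 m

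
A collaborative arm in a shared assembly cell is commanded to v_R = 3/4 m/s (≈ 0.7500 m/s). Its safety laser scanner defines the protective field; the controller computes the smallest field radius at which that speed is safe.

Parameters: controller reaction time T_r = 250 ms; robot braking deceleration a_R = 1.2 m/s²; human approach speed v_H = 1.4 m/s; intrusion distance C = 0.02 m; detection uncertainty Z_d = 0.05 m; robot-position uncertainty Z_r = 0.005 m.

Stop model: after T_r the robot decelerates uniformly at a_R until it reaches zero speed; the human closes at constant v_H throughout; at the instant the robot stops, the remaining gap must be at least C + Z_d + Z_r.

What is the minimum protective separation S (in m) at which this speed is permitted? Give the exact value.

S_min = 551/320 m = 1.7219 m

T_s = v_R/a_R = (3/4)/(6/5) = 0.6250 s
reaction-phase robot travel = 0.7500·0.2500 = 0.1875 m
robot covers 0.7500·0.6250 − ½·1.2000·0.6250² = 0.2344 m while stopping
human closes 1.4000·0.8750 = 1.2250 m
margins: 0.0200+0.0500+0.0050 = 0.0750 m
S_min ≈ 0.1875+0.2344+1.2250+0.0750  ⇒  S_min = 551/320 m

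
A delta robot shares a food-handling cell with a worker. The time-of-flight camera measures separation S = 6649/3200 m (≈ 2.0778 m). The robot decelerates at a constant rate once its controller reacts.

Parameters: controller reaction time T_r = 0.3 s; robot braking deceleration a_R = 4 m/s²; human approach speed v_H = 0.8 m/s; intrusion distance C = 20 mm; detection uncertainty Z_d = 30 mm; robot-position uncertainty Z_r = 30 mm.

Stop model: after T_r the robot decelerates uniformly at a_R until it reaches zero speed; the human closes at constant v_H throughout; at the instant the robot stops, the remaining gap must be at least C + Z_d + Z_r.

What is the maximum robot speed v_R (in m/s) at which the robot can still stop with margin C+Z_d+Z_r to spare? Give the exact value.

v_R_max = 9/4 m/s = 2.2500 m/s

at the boundary: (1/8)·v² + (1/2)·v + (-225/128) = 0
  disc = (1/2)² − 4·(1/8)·(-225/128) = 289/256 ; √disc = 17/16
  v_R = (−(1/2) + 17/16) / (2·(1/8)) = 9/4 m/s
check:
T_s = v_R/a_R = (9/4)/4 = 0.5625 s
robot covers v_R·T_r = 2.2500·0.3000 = 0.6750 m before braking
robot under decel: 2.2500²/(2·4.0000) = 0.6328 m
human over T_r+T_s: 0.8000·(0.3000+0.5625) = 0.6900 m
C+Z_d+Z_r = 0.0200+0.0300+0.0300 = 0.0800 m
sum ≈ 0.6750+0.6328+0.6900+0.0800 ≈ 2.0778 m = S ✓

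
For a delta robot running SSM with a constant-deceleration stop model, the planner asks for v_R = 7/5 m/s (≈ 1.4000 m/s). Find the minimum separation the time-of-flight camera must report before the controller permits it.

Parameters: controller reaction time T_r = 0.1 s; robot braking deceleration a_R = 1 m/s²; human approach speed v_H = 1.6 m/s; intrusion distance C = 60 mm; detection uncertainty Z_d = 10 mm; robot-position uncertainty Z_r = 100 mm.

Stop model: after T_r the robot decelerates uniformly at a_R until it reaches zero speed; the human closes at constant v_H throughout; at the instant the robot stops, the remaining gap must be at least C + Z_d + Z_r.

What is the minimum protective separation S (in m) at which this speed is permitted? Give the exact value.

T_s = v_R/a_R = (7/5)/1 = 1.4000 s
robot in T_r: 1.4000·0.1000 = 0.1400 m
robot under decel: 1.4000²/(2·1.0000) = 0.9800 m
human closes 1.6000·1.5000 = 2.4000 m
residual clearance needed = 0.0600+0.0100+0.1000 = 0.1700 m
S_min ≈ 0.1400+0.9800+2.4000+0.1700  ⇒  S_min = 369/100 m

S_min = 369/100 m = 3.6900 m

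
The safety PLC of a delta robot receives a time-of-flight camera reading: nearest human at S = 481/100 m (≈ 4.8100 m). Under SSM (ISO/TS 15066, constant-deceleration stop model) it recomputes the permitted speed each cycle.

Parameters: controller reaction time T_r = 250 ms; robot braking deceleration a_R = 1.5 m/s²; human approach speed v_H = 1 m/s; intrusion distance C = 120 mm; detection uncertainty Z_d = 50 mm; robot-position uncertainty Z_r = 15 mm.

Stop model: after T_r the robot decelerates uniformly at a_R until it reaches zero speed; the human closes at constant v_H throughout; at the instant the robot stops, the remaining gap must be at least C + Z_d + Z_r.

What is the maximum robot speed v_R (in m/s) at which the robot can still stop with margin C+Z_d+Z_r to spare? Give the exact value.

v_R_max = 5/2 m/s = 2.5000 m/s

at the boundary: (1/3)·v² + (11/12)·v + (-35/8) = 0
  disc = (11/12)² − 4·(1/3)·(-35/8) = 961/144 ; √disc = 31/12
  v_R = (−(11/12) + 31/12) / (2·(1/3)) = 5/2 m/s
check:
T_s = v_R/a_R = (5/2)/(3/2) = 1.6667 s
robot in T_r: 2.5000·0.2500 = 0.6250 m
braking distance = 2.5000²/(2·1.5000) = 2.0833 m
human over T_r+T_s: 1.0000·(0.2500+1.6667) = 1.9167 m
margins: 0.1200+0.0500+0.0150 = 0.1850 m
sum ≈ 0.6250+2.0833+1.9167+0.1850 ≈ 4.8100 m = S ✓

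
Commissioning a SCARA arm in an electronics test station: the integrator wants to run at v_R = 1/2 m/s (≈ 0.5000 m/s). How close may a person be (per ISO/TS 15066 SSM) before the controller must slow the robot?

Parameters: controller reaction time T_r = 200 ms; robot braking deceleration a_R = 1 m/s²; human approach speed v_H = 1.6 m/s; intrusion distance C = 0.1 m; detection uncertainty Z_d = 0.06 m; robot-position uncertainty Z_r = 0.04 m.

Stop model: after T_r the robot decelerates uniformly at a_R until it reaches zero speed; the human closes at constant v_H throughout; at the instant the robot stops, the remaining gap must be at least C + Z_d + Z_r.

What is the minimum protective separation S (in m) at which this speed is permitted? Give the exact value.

S_min = 309/200 m = 1.5450 m

stop time T_s = (1/2)/1 = 0.5000 s
robot covers v_R·T_r = 0.5000·0.2000 = 0.1000 m before braking
robot under decel: 0.5000²/(2·1.0000) = 0.1250 m
person approaches 1.6000·(0.2000+0.5000) = 1.1200 m
residual clearance needed = 0.1000+0.0600+0.0400 = 0.2000 m
S_min ≈ 0.1000+0.1250+1.1200+0.2000  ⇒  S_min = 309/200 m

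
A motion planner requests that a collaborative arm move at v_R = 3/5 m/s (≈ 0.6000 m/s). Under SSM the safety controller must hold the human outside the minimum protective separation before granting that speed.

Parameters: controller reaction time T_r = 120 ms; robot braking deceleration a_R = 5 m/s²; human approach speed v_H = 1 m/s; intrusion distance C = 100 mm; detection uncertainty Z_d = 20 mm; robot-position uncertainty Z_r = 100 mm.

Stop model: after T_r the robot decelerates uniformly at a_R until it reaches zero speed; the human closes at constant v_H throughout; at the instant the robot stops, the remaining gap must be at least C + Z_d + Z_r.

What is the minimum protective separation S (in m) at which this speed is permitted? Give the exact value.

T_s = v_R/a_R = (3/5)/5 = 0.1200 s
reaction-phase robot travel = 0.6000·0.1200 = 0.0720 m
braking distance = 0.6000²/(2·5.0000) = 0.0360 m
human closes 1.0000·0.2400 = 0.2400 m
C+Z_d+Z_r = 0.1000+0.0200+0.1000 = 0.2200 m
S_min ≈ 0.0720+0.0360+0.2400+0.2200  ⇒  S_min = 71/125 m

S_min = 71/125 m = 0.5680 m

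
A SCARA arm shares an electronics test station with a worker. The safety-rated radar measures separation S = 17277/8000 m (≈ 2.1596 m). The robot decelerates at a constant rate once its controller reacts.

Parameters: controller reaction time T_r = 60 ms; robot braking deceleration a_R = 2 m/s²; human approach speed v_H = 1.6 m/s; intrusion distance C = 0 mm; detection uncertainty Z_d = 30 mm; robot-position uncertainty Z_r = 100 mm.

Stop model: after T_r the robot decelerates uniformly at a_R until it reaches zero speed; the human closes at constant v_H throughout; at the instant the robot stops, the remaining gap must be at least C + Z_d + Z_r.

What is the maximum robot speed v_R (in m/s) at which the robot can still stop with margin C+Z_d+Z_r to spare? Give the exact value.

v_R_max = 31/20 m/s = 1.5500 m/s

collect terms ⇒ (1/4)·v_R² + (43/50)·v_R + (-15469/8000) = 0
  disc = (43/50)² − 4·(1/4)·(-15469/8000) = 106929/40000 ; √disc = 327/200
  v_R = (−(43/50) + 327/200) / (2·(1/4)) = 31/20 m/s
check:
braking lasts T_s = (31/20)/2 = 0.7750 s
robot in T_r: 1.5500·0.0600 = 0.0930 m
braking distance = 1.5500²/(2·2.0000) = 0.6006 m
person approaches 1.6000·(0.0600+0.7750) = 1.3360 m
C+Z_d+Z_r = 0.0000+0.0300+0.1000 = 0.1300 m
sum ≈ 0.0930+0.6006+1.3360+0.1300 ≈ 2.1596 m = S ✓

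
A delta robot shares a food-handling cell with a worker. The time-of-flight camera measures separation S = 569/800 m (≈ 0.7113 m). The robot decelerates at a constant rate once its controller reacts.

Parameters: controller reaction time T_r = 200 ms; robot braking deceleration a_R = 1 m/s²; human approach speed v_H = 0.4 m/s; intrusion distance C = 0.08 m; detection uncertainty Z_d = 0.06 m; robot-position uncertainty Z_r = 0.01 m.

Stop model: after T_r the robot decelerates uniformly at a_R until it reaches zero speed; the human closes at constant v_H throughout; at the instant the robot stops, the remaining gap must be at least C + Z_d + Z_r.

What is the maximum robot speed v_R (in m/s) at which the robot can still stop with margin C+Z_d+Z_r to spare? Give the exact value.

v_R_max = 11/20 m/s = 0.5500 m/s

collect terms ⇒ (1/2)·v_R² + (3/5)·v_R + (-77/160) = 0
  disc = (3/5)² − 4·(1/2)·(-77/160) = 529/400 ; √disc = 23/20
  v_R = (−(3/5) + 23/20) / (2·(1/2)) = 11/20 m/s
check:
braking lasts T_s = (11/20)/1 = 0.5500 s
robot covers v_R·T_r = 0.5500·0.2000 = 0.1100 m before braking
braking distance = 0.5500²/(2·1.0000) = 0.1512 m
person approaches 0.4000·(0.2000+0.5500) = 0.3000 m
residual clearance needed = 0.0800+0.0600+0.0100 = 0.1500 m
sum ≈ 0.1100+0.1512+0.3000+0.1500 ≈ 0.7113 m = S ✓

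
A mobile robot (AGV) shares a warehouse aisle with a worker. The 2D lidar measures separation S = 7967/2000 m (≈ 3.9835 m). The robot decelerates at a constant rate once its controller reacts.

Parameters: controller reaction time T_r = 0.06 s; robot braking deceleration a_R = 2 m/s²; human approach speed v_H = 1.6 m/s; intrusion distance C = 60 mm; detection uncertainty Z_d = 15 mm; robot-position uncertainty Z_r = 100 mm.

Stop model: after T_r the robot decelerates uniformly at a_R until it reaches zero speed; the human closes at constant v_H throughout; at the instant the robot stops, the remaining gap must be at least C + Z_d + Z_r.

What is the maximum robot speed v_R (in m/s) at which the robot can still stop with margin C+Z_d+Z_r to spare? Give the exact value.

at the boundary: (1/4)·v² + (43/50)·v + (-297/80) = 0
  disc = (43/50)² − 4·(1/4)·(-297/80) = 44521/10000 ; √disc = 211/100
  v_R = (−(43/50) + 211/100) / (2·(1/4)) = 5/2 m/s
check:
braking lasts T_s = (5/2)/2 = 1.2500 s
robot covers v_R·T_r = 2.5000·0.0600 = 0.1500 m before braking
robot under decel: 2.5000²/(2·2.0000) = 1.5625 m
human over T_r+T_s: 1.6000·(0.0600+1.2500) = 2.0960 m
margins: 0.0600+0.0150+0.1000 = 0.1750 m
sum ≈ 0.1500+1.5625+2.0960+0.1750 ≈ 3.9835 m = S ✓

v_R_max = 5/2 m/s = 2.5000 m/s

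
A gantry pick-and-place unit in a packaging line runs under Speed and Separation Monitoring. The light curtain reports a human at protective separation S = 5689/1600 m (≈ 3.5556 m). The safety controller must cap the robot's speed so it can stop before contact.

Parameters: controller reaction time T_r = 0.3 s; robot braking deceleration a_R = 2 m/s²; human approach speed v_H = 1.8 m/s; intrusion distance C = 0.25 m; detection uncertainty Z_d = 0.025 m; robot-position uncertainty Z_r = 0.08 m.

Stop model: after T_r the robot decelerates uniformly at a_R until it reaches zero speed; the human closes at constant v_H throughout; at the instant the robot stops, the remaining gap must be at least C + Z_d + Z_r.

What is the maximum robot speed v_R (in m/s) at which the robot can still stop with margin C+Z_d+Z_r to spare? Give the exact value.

v_R_max = 33/20 m/s = 1.6500 m/s

quadratic (1/4)·v² + (6/5)·v + (-4257/1600) = 0
  disc = (6/5)² − 4·(1/4)·(-4257/1600) = 6561/1600 ; √disc = 81/40
  v_R = (−(6/5) + 81/40) / (2·(1/4)) = 33/20 m/s
check:
braking lasts T_s = (33/20)/2 = 0.8250 s
robot in T_r: 1.6500·0.3000 = 0.4950 m
braking distance = 1.6500²/(2·2.0000) = 0.6806 m
human over T_r+T_s: 1.8000·(0.3000+0.8250) = 2.0250 m
margins: 0.2500+0.0250+0.0800 = 0.3550 m
sum ≈ 0.4950+0.6806+2.0250+0.3550 ≈ 3.5556 m = S ✓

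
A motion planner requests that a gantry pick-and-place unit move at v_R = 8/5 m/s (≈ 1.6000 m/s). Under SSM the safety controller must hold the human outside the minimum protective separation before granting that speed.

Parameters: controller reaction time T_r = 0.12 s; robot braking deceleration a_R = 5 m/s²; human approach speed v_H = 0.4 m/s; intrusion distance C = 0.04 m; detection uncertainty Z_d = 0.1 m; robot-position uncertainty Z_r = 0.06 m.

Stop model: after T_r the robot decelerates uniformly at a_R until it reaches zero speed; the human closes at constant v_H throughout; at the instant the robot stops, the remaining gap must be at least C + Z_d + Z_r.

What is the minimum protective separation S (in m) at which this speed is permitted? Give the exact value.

braking lasts T_s = (8/5)/5 = 0.3200 s
robot covers v_R·T_r = 1.6000·0.1200 = 0.1920 m before braking
braking distance = 1.6000²/(2·5.0000) = 0.2560 m
human over T_r+T_s: 0.4000·(0.1200+0.3200) = 0.1760 m
residual clearance needed = 0.0400+0.1000+0.0600 = 0.2000 m
S_min ≈ 0.1920+0.2560+0.1760+0.2000  ⇒  S_min = 103/125 m

S_min = 103/125 m = 0.8240 m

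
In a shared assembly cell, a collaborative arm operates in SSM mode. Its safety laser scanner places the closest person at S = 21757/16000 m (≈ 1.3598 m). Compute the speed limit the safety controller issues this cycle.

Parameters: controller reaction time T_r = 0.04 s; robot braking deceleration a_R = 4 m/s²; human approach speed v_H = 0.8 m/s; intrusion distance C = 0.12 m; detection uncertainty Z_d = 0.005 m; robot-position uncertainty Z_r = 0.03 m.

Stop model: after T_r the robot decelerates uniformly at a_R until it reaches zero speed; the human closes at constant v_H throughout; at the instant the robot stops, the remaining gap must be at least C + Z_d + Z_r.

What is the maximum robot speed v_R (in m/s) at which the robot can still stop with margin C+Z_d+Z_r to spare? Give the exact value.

v_R_max = 9/4 m/s = 2.2500 m/s

quadratic (1/8)·v² + (6/25)·v + (-3753/3200) = 0
  disc = (6/25)² − 4·(1/8)·(-3753/3200) = 103041/160000 ; √disc = 321/400
  v_R = (−(6/25) + 321/400) / (2·(1/8)) = 9/4 m/s
check:
braking lasts T_s = (9/4)/4 = 0.5625 s
robot in T_r: 2.2500·0.0400 = 0.0900 m
robot under decel: 2.2500²/(2·4.0000) = 0.6328 m
human closes 0.8000·0.6025 = 0.4820 m
residual clearance needed = 0.1200+0.0050+0.0300 = 0.1550 m
sum ≈ 0.0900+0.6328+0.4820+0.1550 ≈ 1.3598 m = S ✓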